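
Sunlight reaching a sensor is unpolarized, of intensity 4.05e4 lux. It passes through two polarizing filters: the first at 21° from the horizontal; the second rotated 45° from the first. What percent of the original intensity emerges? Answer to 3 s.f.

≈ 25.0%

Unpolarized light through the first polarizer → I₁ = 4.05e4 lux/2 = 2.025e+04 lux, polarized at 21°.
I₂ = I₁ · cos²(45°) = 2.025e+04 · 0.5 = 1.013e+04 lux.
That is 25% of the incident intensity.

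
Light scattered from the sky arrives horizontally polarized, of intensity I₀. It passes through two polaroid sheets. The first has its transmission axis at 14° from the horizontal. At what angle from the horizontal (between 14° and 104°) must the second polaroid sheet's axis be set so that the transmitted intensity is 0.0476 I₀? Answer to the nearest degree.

θ ≈ 91°

I₁ = I₀ cos²(14° − 0°) = I₀ cos²(14°) = 0.9415 I₀.
Need I₂/I₀ = 0.0476, so cos²(θ − 14°) = 0.0476 / 0.9415 = 0.05056.
θ − 14° = arccos(√0.05056) = 77.0°, giving θ ≈ 14 + 77.0 = 91.0°.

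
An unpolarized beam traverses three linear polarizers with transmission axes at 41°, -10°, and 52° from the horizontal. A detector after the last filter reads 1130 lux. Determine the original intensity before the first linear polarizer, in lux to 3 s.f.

Unpolarized light through the first polarizer → I₁ = ½ I₀, now polarized at 41°.
I₂ = I₁ cos²(-10° − 41°) = 0.5 I₀ · cos²(51°) = 0.198 I₀.
I₃ = I₂ cos²(52° + 10°) = 0.198 I₀ · cos²(62°) = 0.04364 I₀.
So 1130 lux = 0.04364 I₀, giving I₀ = 1130/0.04364 = 2.589e+04 lux.

I₀ ≈ 2.59e4 lux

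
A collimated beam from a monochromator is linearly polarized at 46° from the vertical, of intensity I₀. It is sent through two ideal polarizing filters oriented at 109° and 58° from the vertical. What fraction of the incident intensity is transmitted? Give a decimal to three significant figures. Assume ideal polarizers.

≈ 0.0816 I₀

I₁ = I₀ cos²(109° − 46°) = I₀ cos²(63°) = 0.2061 I₀.
I₂ = I₁ cos²(58° − 109°) = 0.2061 I₀ · cos²(51°) = 0.08163 I₀.
Transmitted fraction = 0.08163.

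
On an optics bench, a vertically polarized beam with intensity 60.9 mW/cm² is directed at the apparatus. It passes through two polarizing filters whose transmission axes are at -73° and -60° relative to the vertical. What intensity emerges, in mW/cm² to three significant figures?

I ≈ 4.94 mW/cm²

I₁ = 60.9 mW/cm² · cos²(73°) = 5.206 mW/cm².
I₂ = I₁ · cos²(13°) = 5.206 · 0.9494 = 4.942 mW/cm².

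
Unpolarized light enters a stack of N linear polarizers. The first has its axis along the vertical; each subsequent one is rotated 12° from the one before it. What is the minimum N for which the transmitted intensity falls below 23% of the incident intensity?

N = 19

First polarizer halves the unpolarized light: factor 1/2.
Each further stage multiplies by cos²(12°) = 0.9568.
After N polarizers: T = 0.5·0.9568^(N−1). Require T < 0.23 ⇒ N−1 > ln(0.23/0.5)/ln(0.9568) = 17.57, so N−1 ≥ 18 and N = 19.
Check: N=19 gives T = 0.2257 < 0.23; N=18 gives T = 0.2359.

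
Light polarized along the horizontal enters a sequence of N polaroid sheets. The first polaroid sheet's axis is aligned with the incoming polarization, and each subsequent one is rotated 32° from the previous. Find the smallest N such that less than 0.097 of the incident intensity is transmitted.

N = 9

First polarizer is aligned with the polarization: full transmission.
Each further stage multiplies by cos²(32°) = 0.7192.
After N polarizers: T = 0.7192^(N−1). Require T < 0.097 ⇒ N−1 > ln(0.097)/ln(0.7192) = 7.08, so N−1 ≥ 8 and N = 9.
Check: N=9 gives T = 0.07157 < 0.097; N=8 gives T = 0.09951.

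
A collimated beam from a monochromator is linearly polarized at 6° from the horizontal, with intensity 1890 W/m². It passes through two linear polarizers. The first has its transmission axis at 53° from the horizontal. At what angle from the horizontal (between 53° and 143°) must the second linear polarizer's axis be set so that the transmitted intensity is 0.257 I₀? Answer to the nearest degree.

I₁ = I₀ cos²(53° − 6°) = I₀ cos²(47°) = 0.4651 I₀.
Need I₂/I₀ = 0.257, so cos²(θ − 53°) = 0.257 / 0.4651 = 0.5525.
θ − 53° = arccos(√0.5525) = 42.0°, giving θ ≈ 53 + 42.0 = 95.0°.

θ ≈ 95°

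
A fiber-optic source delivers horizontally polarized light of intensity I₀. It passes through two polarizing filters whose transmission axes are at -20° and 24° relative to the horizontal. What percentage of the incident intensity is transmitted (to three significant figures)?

≈ 45.7%

I₁ = I₀ cos²(-20° − 0°) = I₀ cos²(20°) = 0.883 I₀.
I₂ = I₁ cos²(24° + 20°) = 0.883 I₀ · cos²(44°) = 0.4569 I₀.
That is 45.69% of the incident intensity.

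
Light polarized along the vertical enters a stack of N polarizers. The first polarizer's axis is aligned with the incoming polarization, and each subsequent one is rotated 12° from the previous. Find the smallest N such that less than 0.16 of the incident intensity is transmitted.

N = 43

First polarizer is aligned with the polarization: full transmission.
Each further stage multiplies by cos²(12°) = 0.9568.
After N polarizers: T = 0.9568^(N−1). Require T < 0.16 ⇒ N−1 > ln(0.16)/ln(0.9568) = 41.47, so N−1 ≥ 42 and N = 43.
Check: N=43 gives T = 0.1563 < 0.16; N=42 gives T = 0.1634.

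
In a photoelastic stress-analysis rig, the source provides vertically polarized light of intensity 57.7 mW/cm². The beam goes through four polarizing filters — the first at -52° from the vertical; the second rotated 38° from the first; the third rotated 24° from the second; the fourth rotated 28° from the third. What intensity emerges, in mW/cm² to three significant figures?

I₁ = 57.7 mW/cm² · cos²(52°) = 21.87 mW/cm².
I₂ = I₁ · cos²(38°) = 21.87 · 0.621 = 13.58 mW/cm².
I₃ = I₂ · cos²(24°) = 13.58 · 0.8346 = 11.33 mW/cm².
I₄ = I₃ · cos²(28°) = 11.33 · 0.7796 = 8.836 mW/cm².

I ≈ 8.84 mW/cm²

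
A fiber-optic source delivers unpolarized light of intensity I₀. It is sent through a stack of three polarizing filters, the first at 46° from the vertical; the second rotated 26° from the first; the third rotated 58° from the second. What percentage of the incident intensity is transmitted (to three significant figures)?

≈ 11.3%

Unpolarized light through the first polarizer → I₁ = ½ I₀, now polarized at 46°.
I₂ = I₁ cos²(26°) = 0.5 · 0.8078 I₀ = 0.4039 I₀.
I₃ = I₂ cos²(58°) = 0.4039 · 0.2808 I₀ = 0.1134 I₀.
That is 11.34% of the incident intensity.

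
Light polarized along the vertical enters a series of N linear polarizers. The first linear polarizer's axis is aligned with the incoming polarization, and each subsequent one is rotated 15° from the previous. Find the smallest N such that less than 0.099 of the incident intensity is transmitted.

N = 35

First polarizer is aligned with the polarization: full transmission.
Each further stage multiplies by cos²(15°) = 0.933.
After N polarizers: T = 0.933^(N−1). Require T < 0.099 ⇒ N−1 > ln(0.099)/ln(0.933) = 33.35, so N−1 ≥ 34 and N = 35.
Check: N=35 gives T = 0.09466 < 0.099; N=34 gives T = 0.1015.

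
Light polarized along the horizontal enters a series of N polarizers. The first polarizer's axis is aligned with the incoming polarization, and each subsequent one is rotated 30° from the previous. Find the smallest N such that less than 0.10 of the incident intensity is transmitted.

N = 10

First polarizer is aligned with the polarization: full transmission.
Each further stage multiplies by cos²(30°) = 0.75.
After N polarizers: T = 0.75^(N−1). Require T < 0.10 ⇒ N−1 > ln(0.10)/ln(0.75) = 8.00, so N−1 ≥ 9 and N = 10.
Check: N=10 gives T = 0.07508 < 0.10; N=9 gives T = 0.1001.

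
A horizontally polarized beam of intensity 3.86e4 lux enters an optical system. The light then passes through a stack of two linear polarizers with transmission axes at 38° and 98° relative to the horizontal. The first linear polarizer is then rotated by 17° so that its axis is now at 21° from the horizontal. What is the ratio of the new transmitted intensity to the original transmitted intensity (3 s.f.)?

I_new/I_old ≈ 0.284

Before rotation:
By Malus's law, I₁ = I₀ cos²(38° − 0°) = I₀ cos²(38°) = 0.621 I₀.
I₂ = I₁ cos²(98° − 38°) = 0.621 I₀ · cos²(60°) = 0.1552 I₀.
After rotation:
I₁ = I₀ cos²(21° − 0°) = I₀ cos²(21°) = 0.8716 I₀.
I₂ = I₁ cos²(98° − 21°) = 0.8716 I₀ · cos²(77°) = 0.0441 I₀.
Ratio = 0.0441 / 0.1552 = 0.2841.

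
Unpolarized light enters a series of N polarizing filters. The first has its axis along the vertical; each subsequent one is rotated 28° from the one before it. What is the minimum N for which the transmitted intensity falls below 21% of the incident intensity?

N = 5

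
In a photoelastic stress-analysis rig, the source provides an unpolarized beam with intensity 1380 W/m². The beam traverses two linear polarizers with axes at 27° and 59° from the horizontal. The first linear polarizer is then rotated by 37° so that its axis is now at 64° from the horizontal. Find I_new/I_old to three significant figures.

I_new/I_old ≈ 1.38

Before rotation:
Unpolarized light through the first polarizer → I₁ = ½ I₀, now polarized at 27°.
I₂ = I₁ cos²(59° − 27°) = 0.5 I₀ · cos²(32°) = 0.3596 I₀.
After rotation:
Unpolarized light through the first polarizer → I₁ = ½ I₀, now polarized at 64°.
I₂ = I₁ cos²(59° − 64°) = 0.5 I₀ · cos²(5°) = 0.4962 I₀.
Ratio = 0.4962 / 0.3596 = 1.38.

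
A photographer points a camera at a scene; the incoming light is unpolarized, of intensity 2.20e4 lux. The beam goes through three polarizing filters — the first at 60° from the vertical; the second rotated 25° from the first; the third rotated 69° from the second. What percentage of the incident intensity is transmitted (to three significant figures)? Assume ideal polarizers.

Unpolarized light through the first polarizer → I₁ = 2.20e4 lux/2 = 1.1e+04 lux, polarized at 60°.
I₂ = I₁ · cos²(25°) = 1.1e+04 · 0.8214 = 9035 lux.
I₃ = I₂ · cos²(69°) = 9035 · 0.1284 = 1160 lux.
That is 5.274% of the incident intensity.

≈ 5.27%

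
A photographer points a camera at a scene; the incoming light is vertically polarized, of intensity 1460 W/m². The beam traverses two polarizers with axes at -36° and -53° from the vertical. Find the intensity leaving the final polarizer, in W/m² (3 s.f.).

By Malus's law, I₁ = 1460 W/m² · cos²(36°) = 955.6 W/m².
I₂ = I₁ · cos²(17°) = 955.6 · 0.9145 = 873.9 W/m².

I ≈ 874 W/m²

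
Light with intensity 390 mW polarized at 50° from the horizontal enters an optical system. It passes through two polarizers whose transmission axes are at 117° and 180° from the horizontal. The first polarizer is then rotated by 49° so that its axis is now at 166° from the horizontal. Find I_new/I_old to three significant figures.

I_new/I_old ≈ 5.75

Before rotation:
I₁ = I₀ cos²(117° − 50°) = I₀ cos²(67°) = 0.1527 I₀.
I₂ = I₁ cos²(180° − 117°) = 0.1527 I₀ · cos²(63°) = 0.03147 I₀.
After rotation:
I₁ = I₀ cos²(166° − 50°) = I₀ cos²(64°) = 0.1922 I₀.
I₂ = I₁ cos²(180° − 166°) = 0.1922 I₀ · cos²(14°) = 0.1809 I₀.
Ratio = 0.1809 / 0.03147 = 5.75.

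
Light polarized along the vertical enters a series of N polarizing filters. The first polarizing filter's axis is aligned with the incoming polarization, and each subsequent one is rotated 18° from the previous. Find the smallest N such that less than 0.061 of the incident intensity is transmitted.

First polarizer is aligned with the polarization: full transmission.
Each further stage multiplies by cos²(18°) = 0.9045.
After N polarizers: T = 0.9045^(N−1). Require T < 0.061 ⇒ N−1 > ln(0.061)/ln(0.9045) = 27.87, so N−1 ≥ 28 and N = 29.
Check: N=29 gives T = 0.06019 < 0.061; N=28 gives T = 0.06655.

N = 29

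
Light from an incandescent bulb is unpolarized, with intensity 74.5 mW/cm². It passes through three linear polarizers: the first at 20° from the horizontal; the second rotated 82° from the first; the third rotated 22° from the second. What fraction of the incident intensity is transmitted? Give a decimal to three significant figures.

Unpolarized light through the first polarizer → I₁ = 74.5 mW/cm²/2 = 37.25 mW/cm², polarized at 20°.
I₂ = I₁ · cos²(82°) = 37.25 · 0.01937 = 0.7215 mW/cm².
I₃ = I₂ · cos²(22°) = 0.7215 · 0.8597 = 0.6203 mW/cm².
Transmitted fraction = 0.008326.

I/I₀ ≈ 0.00833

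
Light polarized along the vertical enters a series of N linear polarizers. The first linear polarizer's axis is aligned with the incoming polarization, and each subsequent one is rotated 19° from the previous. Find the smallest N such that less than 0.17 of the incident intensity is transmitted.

N = 17

First polarizer is aligned with the polarization: full transmission.
Each further stage multiplies by cos²(19°) = 0.894.
After N polarizers: T = 0.894^(N−1). Require T < 0.17 ⇒ N−1 > ln(0.17)/ln(0.894) = 15.81, so N−1 ≥ 16 and N = 17.
Check: N=17 gives T = 0.1665 < 0.17; N=16 gives T = 0.1863.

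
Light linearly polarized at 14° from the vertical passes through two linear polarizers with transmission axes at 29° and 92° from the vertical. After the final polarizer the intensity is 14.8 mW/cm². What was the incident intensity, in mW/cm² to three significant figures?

I₀ ≈ 77.0 mW/cm²

I₁ = I₀ cos²(29° − 14°) = I₀ cos²(15°) = 0.933 I₀.
I₂ = I₁ cos²(92° − 29°) = 0.933 I₀ · cos²(63°) = 0.1923 I₀.
So 14.8 mW/cm² = 0.1923 I₀, giving I₀ = 14.8/0.1923 = 76.96 mW/cm².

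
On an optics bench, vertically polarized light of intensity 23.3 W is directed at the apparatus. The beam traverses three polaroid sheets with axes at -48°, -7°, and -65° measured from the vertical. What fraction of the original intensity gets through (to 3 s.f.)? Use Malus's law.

I/I₀ ≈ 0.0716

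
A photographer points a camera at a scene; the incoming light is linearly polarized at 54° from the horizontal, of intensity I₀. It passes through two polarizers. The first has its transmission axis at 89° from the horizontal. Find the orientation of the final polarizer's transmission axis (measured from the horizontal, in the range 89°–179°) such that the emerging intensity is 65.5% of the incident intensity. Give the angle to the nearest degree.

θ ≈ 98°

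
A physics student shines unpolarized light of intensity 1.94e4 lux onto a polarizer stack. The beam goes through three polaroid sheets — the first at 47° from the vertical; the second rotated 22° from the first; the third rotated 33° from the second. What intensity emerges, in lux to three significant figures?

I ≈ 5870 lux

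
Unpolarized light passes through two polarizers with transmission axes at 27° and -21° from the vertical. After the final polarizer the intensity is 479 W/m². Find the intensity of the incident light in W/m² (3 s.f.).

I₀ ≈ 2140 W/m²

Unpolarized light through the first polarizer → I₁ = ½ I₀, now polarized at 27°.
I₂ = I₁ cos²(-21° − 27°) = 0.5 I₀ · cos²(48°) = 0.2239 I₀.
So 479 W/m² = 0.2239 I₀, giving I₀ = 479/0.2239 = 2140 W/m².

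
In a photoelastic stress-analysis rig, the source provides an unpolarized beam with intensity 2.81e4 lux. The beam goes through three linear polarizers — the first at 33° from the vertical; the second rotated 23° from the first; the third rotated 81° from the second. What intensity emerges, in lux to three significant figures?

Unpolarized light through the first polarizer → I₁ = 2.81e4 lux/2 = 1.405e+04 lux, polarized at 33°.
I₂ = I₁ · cos²(23°) = 1.405e+04 · 0.8473 = 1.19e+04 lux.
I₃ = I₂ · cos²(81°) = 1.19e+04 · 0.02447 = 291.3 lux.

I ≈ 291 lux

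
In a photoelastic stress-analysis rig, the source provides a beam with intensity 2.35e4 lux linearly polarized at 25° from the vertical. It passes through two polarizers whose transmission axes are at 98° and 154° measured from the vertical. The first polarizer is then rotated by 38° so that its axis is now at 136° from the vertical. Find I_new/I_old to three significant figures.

Before rotation:
By Malus's law, I₁ = I₀ cos²(98° − 25°) = I₀ cos²(73°) = 0.08548 I₀.
I₂ = I₁ cos²(154° − 98°) = 0.08548 I₀ · cos²(56°) = 0.02673 I₀.
After rotation:
I₁ = I₀ cos²(136° − 25°) = I₀ cos²(69°) = 0.1284 I₀.
I₂ = I₁ cos²(154° − 136°) = 0.1284 I₀ · cos²(18°) = 0.1162 I₀.
Ratio = 0.1162 / 0.02673 = 4.346.

I_new/I_old ≈ 4.35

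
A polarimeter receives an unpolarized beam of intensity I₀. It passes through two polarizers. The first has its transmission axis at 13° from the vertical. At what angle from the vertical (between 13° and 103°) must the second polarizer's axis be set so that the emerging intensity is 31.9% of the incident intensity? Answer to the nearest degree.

θ ≈ 50°

Unpolarized light through the first polarizer → I₁ = ½ I₀, now polarized at 13°.
Need I₂/I₀ = 0.319, so cos²(θ − 13°) = 0.319 / 0.5 = 0.638.
θ − 13° = arccos(√0.638) = 37.0°, giving θ ≈ 13 + 37.0 = 50.0°.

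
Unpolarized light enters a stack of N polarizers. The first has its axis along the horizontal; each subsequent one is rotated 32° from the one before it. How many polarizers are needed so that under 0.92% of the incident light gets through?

N = 14

First polarizer halves the unpolarized light: factor 1/2.
Each further stage multiplies by cos²(32°) = 0.7192.
After N polarizers: T = 0.5·0.7192^(N−1). Require T < 0.0092 ⇒ N−1 > ln(0.0092/0.5)/ln(0.7192) = 12.12, so N−1 ≥ 13 and N = 14.
Check: N=14 gives T = 0.006885 < 0.0092; N=13 gives T = 0.009573.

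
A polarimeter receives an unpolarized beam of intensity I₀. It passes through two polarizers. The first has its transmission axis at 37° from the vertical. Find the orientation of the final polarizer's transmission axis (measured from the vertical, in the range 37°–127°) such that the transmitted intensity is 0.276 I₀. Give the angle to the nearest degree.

θ ≈ 79°

Unpolarized light through the first polarizer → I₁ = ½ I₀, now polarized at 37°.
Need I₂/I₀ = 0.276, so cos²(θ − 37°) = 0.276 / 0.5 = 0.552.
θ − 37° = arccos(√0.552) = 42.0°, giving θ ≈ 37 + 42.0 = 79.0°.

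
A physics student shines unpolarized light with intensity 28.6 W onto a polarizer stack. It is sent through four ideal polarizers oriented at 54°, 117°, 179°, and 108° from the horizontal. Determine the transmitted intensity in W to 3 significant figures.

I ≈ 0.0689 W

Unpolarized light through the first polarizer → I₁ = 28.6 W/2 = 14.3 W, polarized at 54°.
I₂ = I₁ · cos²(63°) = 14.3 · 0.2061 = 2.947 W.
I₃ = I₂ · cos²(62°) = 2.947 · 0.2204 = 0.6496 W.
I₄ = I₃ · cos²(71°) = 0.6496 · 0.106 = 0.06885 W.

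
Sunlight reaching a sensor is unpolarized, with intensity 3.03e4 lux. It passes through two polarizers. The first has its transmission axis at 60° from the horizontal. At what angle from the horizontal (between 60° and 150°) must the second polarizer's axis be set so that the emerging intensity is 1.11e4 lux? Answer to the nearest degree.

θ ≈ 91°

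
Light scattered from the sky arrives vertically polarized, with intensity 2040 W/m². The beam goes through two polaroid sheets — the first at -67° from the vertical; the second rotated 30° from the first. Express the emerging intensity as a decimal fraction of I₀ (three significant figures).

I/I₀ ≈ 0.115

I₁ = 2040 W/m² · cos²(67°) = 311.4 W/m².
I₂ = I₁ · cos²(30°) = 311.4 · 0.75 = 233.6 W/m².
Transmitted fraction = 0.1145.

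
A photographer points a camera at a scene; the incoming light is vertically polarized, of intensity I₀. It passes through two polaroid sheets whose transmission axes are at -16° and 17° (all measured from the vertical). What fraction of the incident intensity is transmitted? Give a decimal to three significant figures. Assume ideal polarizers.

I₁ = I₀ cos²(-16° − 0°) = I₀ cos²(16°) = 0.924 I₀.
I₂ = I₁ cos²(17° + 16°) = 0.924 I₀ · cos²(33°) = 0.6499 I₀.
Transmitted fraction = 0.6499.

≈ 0.650 I₀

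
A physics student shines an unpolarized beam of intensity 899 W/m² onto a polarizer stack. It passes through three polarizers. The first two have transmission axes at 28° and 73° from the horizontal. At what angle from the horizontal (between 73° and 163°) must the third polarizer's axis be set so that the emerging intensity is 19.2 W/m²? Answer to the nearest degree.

Unpolarized light through the first polarizer → I₁ = ½ I₀, now polarized at 28°.
I₂ = I₁ cos²(73° − 28°) = 0.5 I₀ · cos²(45°) = 0.25 I₀.
Target fraction: 19.2 / 899 W/m² = 0.02136 of I₀.
Need I₃/I₀ = 0.02136, so cos²(θ − 73°) = 0.02136 / 0.25 = 0.08543.
θ − 73° = arccos(√0.08543) = 73.0°, giving θ ≈ 73 + 73.0 = 146.0°.

θ ≈ 146°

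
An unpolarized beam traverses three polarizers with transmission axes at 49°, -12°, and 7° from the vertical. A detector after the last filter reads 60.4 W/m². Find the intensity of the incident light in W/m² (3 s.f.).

I₀ ≈ 575 W/m²

Unpolarized light through the first polarizer → I₁ = ½ I₀, now polarized at 49°.
I₂ = I₁ cos²(-12° − 49°) = 0.5 I₀ · cos²(61°) = 0.1175 I₀.
I₃ = I₂ cos²(7° + 12°) = 0.1175 I₀ · cos²(19°) = 0.1051 I₀.
So 60.4 W/m² = 0.1051 I₀, giving I₀ = 60.4/0.1051 = 574.9 W/m².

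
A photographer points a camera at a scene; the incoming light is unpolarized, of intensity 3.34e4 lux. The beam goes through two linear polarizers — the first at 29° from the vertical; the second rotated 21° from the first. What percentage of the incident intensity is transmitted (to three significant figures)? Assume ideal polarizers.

≈ 43.6%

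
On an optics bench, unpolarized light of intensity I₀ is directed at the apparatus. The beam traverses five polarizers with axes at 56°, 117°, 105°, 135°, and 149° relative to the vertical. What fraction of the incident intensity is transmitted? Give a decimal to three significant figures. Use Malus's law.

Unpolarized light through the first polarizer → I₁ = ½ I₀, now polarized at 56°.
I₂ = I₁ cos²(117° − 56°) = 0.5 I₀ · cos²(61°) = 0.1175 I₀.
I₃ = I₂ cos²(105° − 117°) = 0.1175 I₀ · cos²(12°) = 0.1124 I₀.
I₄ = I₃ cos²(135° − 105°) = 0.1124 I₀ · cos²(30°) = 0.08433 I₀.
I₅ = I₄ cos²(149° − 135°) = 0.08433 I₀ · cos²(14°) = 0.07939 I₀.
Transmitted fraction = 0.07939.

≈ 0.0794 I₀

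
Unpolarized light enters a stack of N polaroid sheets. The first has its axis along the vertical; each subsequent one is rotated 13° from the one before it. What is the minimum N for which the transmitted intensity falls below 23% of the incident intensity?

N = 16

First polarizer halves the unpolarized light: factor 1/2.
Each further stage multiplies by cos²(13°) = 0.9494.
After N polarizers: T = 0.5·0.9494^(N−1). Require T < 0.23 ⇒ N−1 > ln(0.23/0.5)/ln(0.9494) = 14.95, so N−1 ≥ 15 and N = 16.
Check: N=16 gives T = 0.2294 < 0.23; N=15 gives T = 0.2417.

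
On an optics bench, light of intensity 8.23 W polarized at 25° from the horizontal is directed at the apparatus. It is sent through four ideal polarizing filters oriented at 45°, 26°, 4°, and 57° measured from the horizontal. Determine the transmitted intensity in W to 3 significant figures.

I₁ = 8.23 W · cos²(20°) = 7.267 W.
I₂ = I₁ · cos²(19°) = 7.267 · 0.894 = 6.497 W.
I₃ = I₂ · cos²(22°) = 6.497 · 0.8597 = 5.585 W.
I₄ = I₃ · cos²(53°) = 5.585 · 0.3622 = 2.023 W.

I ≈ 2.02 W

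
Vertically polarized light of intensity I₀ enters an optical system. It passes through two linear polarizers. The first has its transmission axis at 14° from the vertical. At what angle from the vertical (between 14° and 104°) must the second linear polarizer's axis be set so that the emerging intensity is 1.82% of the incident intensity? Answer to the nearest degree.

θ ≈ 96°

By Malus's law, I₁ = I₀ cos²(14° − 0°) = I₀ cos²(14°) = 0.9415 I₀.
Need I₂/I₀ = 0.0182, so cos²(θ − 14°) = 0.0182 / 0.9415 = 0.01933.
θ − 14° = arccos(√0.01933) = 82.0°, giving θ ≈ 14 + 82.0 = 96.0°.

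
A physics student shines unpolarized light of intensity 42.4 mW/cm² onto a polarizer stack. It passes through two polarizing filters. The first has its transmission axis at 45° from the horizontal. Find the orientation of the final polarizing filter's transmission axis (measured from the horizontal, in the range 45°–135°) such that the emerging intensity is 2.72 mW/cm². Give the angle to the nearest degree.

Unpolarized light through the first polarizer → I₁ = ½ I₀, now polarized at 45°.
Target fraction: 2.72 / 42.4 mW/cm² = 0.06415 of I₀.
Need I₂/I₀ = 0.06415, so cos²(θ − 45°) = 0.06415 / 0.5 = 0.1283.
θ − 45° = arccos(√0.1283) = 69.0°, giving θ ≈ 45 + 69.0 = 114.0°.

θ ≈ 114°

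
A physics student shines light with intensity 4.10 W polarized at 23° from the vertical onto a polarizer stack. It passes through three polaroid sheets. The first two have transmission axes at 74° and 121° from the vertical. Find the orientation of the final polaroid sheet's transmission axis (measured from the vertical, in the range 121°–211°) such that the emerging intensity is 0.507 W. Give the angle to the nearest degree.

θ ≈ 156°

I₁ = I₀ cos²(74° − 23°) = I₀ cos²(51°) = 0.396 I₀.
I₂ = I₁ cos²(121° − 74°) = 0.396 I₀ · cos²(47°) = 0.1842 I₀.
Target fraction: 0.507 / 4.10 W = 0.1237 of I₀.
Need I₃/I₀ = 0.1237, so cos²(θ − 121°) = 0.1237 / 0.1842 = 0.6713.
θ − 121° = arccos(√0.6713) = 35.0°, giving θ ≈ 121 + 35.0 = 156.0°.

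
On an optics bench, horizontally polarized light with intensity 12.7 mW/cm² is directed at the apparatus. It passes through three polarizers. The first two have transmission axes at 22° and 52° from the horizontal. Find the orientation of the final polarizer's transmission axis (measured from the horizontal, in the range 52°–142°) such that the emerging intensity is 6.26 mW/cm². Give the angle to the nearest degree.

By Malus's law, I₁ = I₀ cos²(22° − 0°) = I₀ cos²(22°) = 0.8597 I₀.
I₂ = I₁ cos²(52° − 22°) = 0.8597 I₀ · cos²(30°) = 0.6448 I₀.
Target fraction: 6.26 / 12.7 mW/cm² = 0.4929 of I₀.
Need I₃/I₀ = 0.4929, so cos²(θ − 52°) = 0.4929 / 0.6448 = 0.7645.
θ − 52° = arccos(√0.7645) = 29.0°, giving θ ≈ 52 + 29.0 = 81.0°.

θ ≈ 81°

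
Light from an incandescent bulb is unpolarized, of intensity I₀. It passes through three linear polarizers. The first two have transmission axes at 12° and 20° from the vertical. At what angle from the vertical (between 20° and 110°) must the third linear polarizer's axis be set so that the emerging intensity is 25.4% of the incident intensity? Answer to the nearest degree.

θ ≈ 64°

Unpolarized light through the first polarizer → I₁ = ½ I₀, now polarized at 12°.
I₂ = I₁ cos²(20° − 12°) = 0.5 I₀ · cos²(8°) = 0.4903 I₀.
Need I₃/I₀ = 0.254, so cos²(θ − 20°) = 0.254 / 0.4903 = 0.518.
θ − 20° = arccos(√0.518) = 44.0°, giving θ ≈ 20 + 44.0 = 64.0°.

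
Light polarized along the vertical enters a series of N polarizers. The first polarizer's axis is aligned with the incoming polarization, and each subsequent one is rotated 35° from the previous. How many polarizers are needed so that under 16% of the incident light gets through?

N = 6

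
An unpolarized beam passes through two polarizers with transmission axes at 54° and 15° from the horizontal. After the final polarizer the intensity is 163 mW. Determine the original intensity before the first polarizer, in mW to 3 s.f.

I₀ ≈ 540 mW

Unpolarized light through the first polarizer → I₁ = ½ I₀, now polarized at 54°.
I₂ = I₁ cos²(15° − 54°) = 0.5 I₀ · cos²(39°) = 0.302 I₀.
So 163 mW = 0.302 I₀, giving I₀ = 163/0.302 = 539.8 mW.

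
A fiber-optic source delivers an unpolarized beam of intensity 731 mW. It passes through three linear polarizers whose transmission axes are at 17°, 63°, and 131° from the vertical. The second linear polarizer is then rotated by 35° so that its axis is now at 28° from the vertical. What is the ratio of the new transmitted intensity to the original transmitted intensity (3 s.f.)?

Before rotation:
Unpolarized light through the first polarizer → I₁ = ½ I₀, now polarized at 17°.
I₂ = I₁ cos²(63° − 17°) = 0.5 I₀ · cos²(46°) = 0.2413 I₀.
I₃ = I₂ cos²(131° − 63°) = 0.2413 I₀ · cos²(68°) = 0.03386 I₀.
After rotation:
Unpolarized light through the first polarizer → I₁ = ½ I₀, now polarized at 17°.
I₂ = I₁ cos²(28° − 17°) = 0.5 I₀ · cos²(11°) = 0.4818 I₀.
Angle between axes 2 and 3: 77°. I₃ = 0.4818 I₀ · cos²(77°) = 0.02438 I₀.
Ratio = 0.02438 / 0.03386 = 0.7201.

I_new/I_old ≈ 0.720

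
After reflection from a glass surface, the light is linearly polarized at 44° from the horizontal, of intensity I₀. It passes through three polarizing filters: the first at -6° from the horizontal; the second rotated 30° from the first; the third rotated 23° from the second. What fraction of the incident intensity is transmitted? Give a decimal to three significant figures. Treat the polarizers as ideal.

I₁ = I₀ cos²(-6° − 44°) = I₀ cos²(50°) = 0.4132 I₀.
I₂ = I₁ cos²(30°) = 0.4132 · 0.75 I₀ = 0.3099 I₀.
I₃ = I₂ cos²(23°) = 0.3099 · 0.8473 I₀ = 0.2626 I₀.
Transmitted fraction = 0.2626.

≈ 0.263 I₀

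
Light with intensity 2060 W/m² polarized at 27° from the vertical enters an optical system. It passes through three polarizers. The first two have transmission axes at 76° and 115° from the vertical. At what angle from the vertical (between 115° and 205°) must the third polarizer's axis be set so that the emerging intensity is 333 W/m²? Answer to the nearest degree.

θ ≈ 153°

I₁ = I₀ cos²(76° − 27°) = I₀ cos²(49°) = 0.4304 I₀.
I₂ = I₁ cos²(115° − 76°) = 0.4304 I₀ · cos²(39°) = 0.26 I₀.
Target fraction: 333 / 2060 W/m² = 0.1617 of I₀.
Need I₃/I₀ = 0.1617, so cos²(θ − 115°) = 0.1617 / 0.26 = 0.6219.
θ − 115° = arccos(√0.6219) = 37.9°, giving θ ≈ 115 + 37.9 = 152.9°.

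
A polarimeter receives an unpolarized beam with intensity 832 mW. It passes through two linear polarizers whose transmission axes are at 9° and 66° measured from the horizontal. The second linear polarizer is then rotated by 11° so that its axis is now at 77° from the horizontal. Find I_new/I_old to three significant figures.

I_new/I_old ≈ 0.473

Before rotation:
Unpolarized light through the first polarizer → I₁ = ½ I₀, now polarized at 9°.
I₂ = I₁ cos²(66° − 9°) = 0.5 I₀ · cos²(57°) = 0.1483 I₀.
After rotation:
Unpolarized light through the first polarizer → I₁ = ½ I₀, now polarized at 9°.
I₂ = I₁ cos²(77° − 9°) = 0.5 I₀ · cos²(68°) = 0.07017 I₀.
Ratio = 0.07017 / 0.1483 = 0.4731.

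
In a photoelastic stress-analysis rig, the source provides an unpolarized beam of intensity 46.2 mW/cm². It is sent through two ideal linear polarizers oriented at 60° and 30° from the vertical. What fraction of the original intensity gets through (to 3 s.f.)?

Unpolarized light through the first polarizer → I₁ = 46.2 mW/cm²/2 = 23.1 mW/cm², polarized at 60°.
I₂ = I₁ · cos²(30°) = 23.1 · 0.75 = 17.33 mW/cm².
Transmitted fraction = 0.375.

I/I₀ ≈ 0.375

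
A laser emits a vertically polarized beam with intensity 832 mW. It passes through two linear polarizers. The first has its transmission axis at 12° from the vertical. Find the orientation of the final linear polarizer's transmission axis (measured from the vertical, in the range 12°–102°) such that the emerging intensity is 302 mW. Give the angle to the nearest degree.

θ ≈ 64°

I₁ = I₀ cos²(12° − 0°) = I₀ cos²(12°) = 0.9568 I₀.
Target fraction: 302 / 832 mW = 0.363 of I₀.
Need I₂/I₀ = 0.363, so cos²(θ − 12°) = 0.363 / 0.9568 = 0.3794.
θ − 12° = arccos(√0.3794) = 52.0°, giving θ ≈ 12 + 52.0 = 64.0°.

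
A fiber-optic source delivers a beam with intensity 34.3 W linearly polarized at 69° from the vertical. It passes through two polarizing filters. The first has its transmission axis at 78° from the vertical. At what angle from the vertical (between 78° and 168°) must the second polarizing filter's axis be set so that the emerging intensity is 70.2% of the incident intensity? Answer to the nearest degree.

I₁ = I₀ cos²(78° − 69°) = I₀ cos²(9°) = 0.9755 I₀.
Need I₂/I₀ = 0.702, so cos²(θ − 78°) = 0.702 / 0.9755 = 0.7196.
θ − 78° = arccos(√0.7196) = 32.0°, giving θ ≈ 78 + 32.0 = 110.0°.

θ ≈ 110°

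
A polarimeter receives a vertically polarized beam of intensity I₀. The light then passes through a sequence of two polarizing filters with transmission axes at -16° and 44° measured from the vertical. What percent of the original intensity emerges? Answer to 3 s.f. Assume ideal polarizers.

I₁ = I₀ cos²(-16° − 0°) = I₀ cos²(16°) = 0.924 I₀.
I₂ = I₁ cos²(44° + 16°) = 0.924 I₀ · cos²(60°) = 0.231 I₀.
That is 23.1% of the incident intensity.

≈ 23.1%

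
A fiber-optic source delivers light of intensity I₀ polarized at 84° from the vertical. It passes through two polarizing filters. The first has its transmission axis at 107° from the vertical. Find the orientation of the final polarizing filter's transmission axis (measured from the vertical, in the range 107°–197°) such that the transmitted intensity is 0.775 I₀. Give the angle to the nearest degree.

I₁ = I₀ cos²(107° − 84°) = I₀ cos²(23°) = 0.8473 I₀.
Need I₂/I₀ = 0.775, so cos²(θ − 107°) = 0.775 / 0.8473 = 0.9146.
θ − 107° = arccos(√0.9146) = 17.0°, giving θ ≈ 107 + 17.0 = 124.0°.

θ ≈ 124°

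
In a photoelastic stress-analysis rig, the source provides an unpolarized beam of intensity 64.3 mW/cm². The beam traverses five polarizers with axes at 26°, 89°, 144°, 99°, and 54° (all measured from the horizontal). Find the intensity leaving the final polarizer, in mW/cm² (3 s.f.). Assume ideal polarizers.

I ≈ 0.545 mW/cm²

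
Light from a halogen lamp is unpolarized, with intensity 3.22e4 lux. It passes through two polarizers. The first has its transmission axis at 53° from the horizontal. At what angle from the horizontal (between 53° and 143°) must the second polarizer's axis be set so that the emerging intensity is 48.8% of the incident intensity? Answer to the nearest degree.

Unpolarized light through the first polarizer → I₁ = ½ I₀, now polarized at 53°.
Need I₂/I₀ = 0.488, so cos²(θ − 53°) = 0.488 / 0.5 = 0.976.
θ − 53° = arccos(√0.976) = 8.9°, giving θ ≈ 53 + 8.9 = 61.9°.

θ ≈ 62°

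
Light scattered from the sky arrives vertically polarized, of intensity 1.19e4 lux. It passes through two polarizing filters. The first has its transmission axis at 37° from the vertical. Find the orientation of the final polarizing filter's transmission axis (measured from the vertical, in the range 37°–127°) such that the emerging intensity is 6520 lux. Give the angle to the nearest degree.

θ ≈ 59°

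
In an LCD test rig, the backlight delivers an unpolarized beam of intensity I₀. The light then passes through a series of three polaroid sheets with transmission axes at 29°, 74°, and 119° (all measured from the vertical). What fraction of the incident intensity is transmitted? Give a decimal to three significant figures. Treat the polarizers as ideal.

≈ 0.125 I₀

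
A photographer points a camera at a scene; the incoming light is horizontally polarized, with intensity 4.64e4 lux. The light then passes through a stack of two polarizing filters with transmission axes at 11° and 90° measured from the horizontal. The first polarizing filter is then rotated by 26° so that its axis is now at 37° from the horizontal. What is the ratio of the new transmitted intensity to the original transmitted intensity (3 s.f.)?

I_new/I_old ≈ 6.58

Before rotation:
I₁ = I₀ cos²(11° − 0°) = I₀ cos²(11°) = 0.9636 I₀.
I₂ = I₁ cos²(90° − 11°) = 0.9636 I₀ · cos²(79°) = 0.03508 I₀.
After rotation:
I₁ = I₀ cos²(37° − 0°) = I₀ cos²(37°) = 0.6378 I₀.
I₂ = I₁ cos²(90° − 37°) = 0.6378 I₀ · cos²(53°) = 0.231 I₀.
Ratio = 0.231 / 0.03508 = 6.585.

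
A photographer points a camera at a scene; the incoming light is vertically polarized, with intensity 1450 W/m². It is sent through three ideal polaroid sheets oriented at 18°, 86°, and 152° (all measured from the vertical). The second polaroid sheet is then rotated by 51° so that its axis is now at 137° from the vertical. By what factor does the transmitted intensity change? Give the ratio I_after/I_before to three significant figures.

I_new/I_old ≈ 9.45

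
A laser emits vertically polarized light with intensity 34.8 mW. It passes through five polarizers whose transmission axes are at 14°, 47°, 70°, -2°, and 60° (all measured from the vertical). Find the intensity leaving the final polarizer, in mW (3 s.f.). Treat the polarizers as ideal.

I₁ = 34.8 mW · cos²(14°) = 32.76 mW.
I₂ = I₁ · cos²(33°) = 32.76 · 0.7034 = 23.04 mW.
I₃ = I₂ · cos²(23°) = 23.04 · 0.8473 = 19.53 mW.
I₄ = I₃ · cos²(72°) = 19.53 · 0.09549 = 1.865 mW.
I₅ = I₄ · cos²(62°) = 1.865 · 0.2204 = 0.411 mW.

I ≈ 0.411 mW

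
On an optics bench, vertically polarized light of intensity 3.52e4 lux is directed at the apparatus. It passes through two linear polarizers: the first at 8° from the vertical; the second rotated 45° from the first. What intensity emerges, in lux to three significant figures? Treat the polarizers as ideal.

I ≈ 1.73e4 lux

By Malus's law, I₁ = 3.52e4 lux · cos²(8°) = 3.452e+04 lux.
I₂ = I₁ · cos²(45°) = 3.452e+04 · 0.5 = 1.726e+04 lux.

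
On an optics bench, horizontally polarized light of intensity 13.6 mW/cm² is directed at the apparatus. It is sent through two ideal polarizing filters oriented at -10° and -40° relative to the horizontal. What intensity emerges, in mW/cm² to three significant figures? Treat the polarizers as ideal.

I₁ = 13.6 mW/cm² · cos²(10°) = 13.19 mW/cm².
I₂ = I₁ · cos²(30°) = 13.19 · 0.75 = 9.892 mW/cm².

I ≈ 9.89 mW/cm²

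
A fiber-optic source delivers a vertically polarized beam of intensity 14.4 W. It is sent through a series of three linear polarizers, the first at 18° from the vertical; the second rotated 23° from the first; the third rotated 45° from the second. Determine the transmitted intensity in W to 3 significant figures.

I ≈ 5.52 W

By Malus's law, I₁ = 14.4 W · cos²(18°) = 13.02 W.
I₂ = I₁ · cos²(23°) = 13.02 · 0.8473 = 11.04 W.
I₃ = I₂ · cos²(45°) = 11.04 · 0.5 = 5.518 W.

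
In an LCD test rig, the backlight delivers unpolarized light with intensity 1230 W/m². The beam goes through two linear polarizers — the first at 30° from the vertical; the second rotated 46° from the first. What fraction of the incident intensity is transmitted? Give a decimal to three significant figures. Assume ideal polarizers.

I/I₀ ≈ 0.241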